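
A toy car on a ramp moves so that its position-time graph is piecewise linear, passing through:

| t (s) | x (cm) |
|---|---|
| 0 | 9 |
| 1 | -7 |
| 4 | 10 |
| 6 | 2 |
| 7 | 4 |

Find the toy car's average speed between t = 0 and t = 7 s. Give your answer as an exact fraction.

Average speed = (total path length)/(elapsed time); on a piecewise-linear x-t graph the path length is Σ|Δx|.
0–1 s: |Δx| = |-7 − 9| = 16 cm
1–4 s: |Δx| = |10 − -7| = 17 cm
4–6 s: |Δx| = |2 − 10| = 8 cm
6–7 s: |Δx| = |4 − 2| = 2 cm
Total path = 43 cm; average speed = 43/7 = 43/7 cm/s.

43/7 cm/s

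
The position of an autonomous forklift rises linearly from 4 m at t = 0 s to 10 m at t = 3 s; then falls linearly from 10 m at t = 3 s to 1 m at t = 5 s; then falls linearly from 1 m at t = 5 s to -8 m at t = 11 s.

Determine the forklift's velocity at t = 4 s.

Velocity is the slope of the x-t graph on 3–5 s: (1 − 10)/(5 − 3) = -4.5 m/s.

-4.5 m/s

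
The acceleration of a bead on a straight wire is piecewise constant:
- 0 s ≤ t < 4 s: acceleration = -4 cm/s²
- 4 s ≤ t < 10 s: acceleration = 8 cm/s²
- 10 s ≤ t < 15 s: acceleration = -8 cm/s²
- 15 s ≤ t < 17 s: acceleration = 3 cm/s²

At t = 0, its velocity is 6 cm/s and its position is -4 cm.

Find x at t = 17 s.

On each constant-a segment, Δv = aΔt and Δx = v₀Δt + ½aΔt²; chain segment to segment.
0–4 s: v starts 6 cm/s; Δx = 6·4 + ½·-4·4² = -8 cm; v ends -10 cm/s.
4–10 s: v starts -10 cm/s; Δx = -10·6 + ½·8·6² = 84 cm; v ends 38 cm/s.
10–15 s: v starts 38 cm/s; Δx = 38·5 + ½·-8·5² = 90 cm; v ends -2 cm/s.
15–17 s: v starts -2 cm/s; Δx = -2·2 + ½·3·2² = 2 cm; v ends 4 cm/s.
x(17) = -4 + Σ Δx = 164 cm.

164 cm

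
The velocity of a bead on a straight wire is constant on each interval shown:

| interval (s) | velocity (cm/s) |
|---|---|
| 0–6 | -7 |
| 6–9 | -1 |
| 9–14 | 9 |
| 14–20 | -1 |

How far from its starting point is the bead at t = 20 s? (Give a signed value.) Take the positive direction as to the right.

-6 cm

Displacement is the signed area under the v-t curve.
0–6 s: -7 × 6 = -42 cm
6–9 s: -1 × 3 = -3 cm
9–14 s: 9 × 5 = 45 cm
14–20 s: -1 × 6 = -6 cm
Net displacement = -6 cm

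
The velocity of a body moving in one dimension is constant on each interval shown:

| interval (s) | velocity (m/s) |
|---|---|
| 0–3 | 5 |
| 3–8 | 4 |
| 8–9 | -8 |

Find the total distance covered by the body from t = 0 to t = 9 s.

43 m

Distance (not displacement) is the total path length: add the absolute areas under v-t.
0–3 s: |5| × 3 = 15 m
3–8 s: |4| × 5 = 20 m
8–9 s: |-8| × 1 = 8 m
Total distance = 43 m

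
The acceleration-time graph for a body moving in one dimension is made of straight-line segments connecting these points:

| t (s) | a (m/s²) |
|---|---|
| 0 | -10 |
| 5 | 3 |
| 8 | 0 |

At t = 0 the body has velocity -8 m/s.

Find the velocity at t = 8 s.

-21 m/s

Δv equals the area under the a-t graph; then v = v₀ + Δv.
0–5 s: ½(-10 + 3)(5) = -17.5 m/s
5–8 s: ½(3 + 0)(3) = 4.5 m/s
Δv = -13 m/s, so v(8) = -8 + (-13) = -21 m/s.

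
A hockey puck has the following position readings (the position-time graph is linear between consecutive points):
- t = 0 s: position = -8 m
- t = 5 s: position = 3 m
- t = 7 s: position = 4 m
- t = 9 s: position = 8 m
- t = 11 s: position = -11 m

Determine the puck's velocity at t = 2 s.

2.2 m/s

Velocity is the slope of the x-t graph on 0–5 s: (3 − -8)/(5 − 0) = 2.2 m/s.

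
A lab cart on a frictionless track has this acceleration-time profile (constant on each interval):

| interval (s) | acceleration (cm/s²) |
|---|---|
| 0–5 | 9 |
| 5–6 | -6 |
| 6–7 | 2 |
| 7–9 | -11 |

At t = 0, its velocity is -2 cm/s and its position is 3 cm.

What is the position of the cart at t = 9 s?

On each constant-a segment, Δv = aΔt and Δx = v₀Δt + ½aΔt²; chain segment to segment.
0–5 s: v starts -2 cm/s; Δx = -2·5 + ½·9·5² = 102.5 cm; v ends 43 cm/s.
5–6 s: v starts 43 cm/s; Δx = 43·1 + ½·-6·1² = 40 cm; v ends 37 cm/s.
6–7 s: v starts 37 cm/s; Δx = 37·1 + ½·2·1² = 38 cm; v ends 39 cm/s.
7–9 s: v starts 39 cm/s; Δx = 39·2 + ½·-11·2² = 56 cm; v ends 17 cm/s.
x(9) = 3 + Σ Δx = 239.5 cm.

239.5 cm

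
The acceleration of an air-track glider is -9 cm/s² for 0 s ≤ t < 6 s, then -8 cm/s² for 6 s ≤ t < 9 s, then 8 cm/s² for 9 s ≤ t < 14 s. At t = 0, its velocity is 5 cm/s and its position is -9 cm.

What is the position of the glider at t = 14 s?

On each constant-a segment, Δv = aΔt and Δx = v₀Δt + ½aΔt²; chain segment to segment.
0–6 s: v starts 5 cm/s; Δx = 5·6 + ½·-9·6² = -132 cm; v ends -49 cm/s.
6–9 s: v starts -49 cm/s; Δx = -49·3 + ½·-8·3² = -183 cm; v ends -73 cm/s.
9–14 s: v starts -73 cm/s; Δx = -73·5 + ½·8·5² = -265 cm; v ends -33 cm/s.
x(14) = -9 + Σ Δx = -589 cm.

-589 cm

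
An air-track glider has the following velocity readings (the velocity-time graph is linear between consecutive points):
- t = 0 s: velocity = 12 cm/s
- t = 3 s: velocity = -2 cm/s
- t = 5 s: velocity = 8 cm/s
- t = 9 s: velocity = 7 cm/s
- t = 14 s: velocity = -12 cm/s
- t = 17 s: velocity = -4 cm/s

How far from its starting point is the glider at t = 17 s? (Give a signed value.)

14.5 cm

Displacement is the signed area under the v-t curve.
0–3 s: ½(12 + -2)(3) = 15 cm
3–5 s: ½(-2 + 8)(2) = 6 cm
5–9 s: ½(8 + 7)(4) = 30 cm
9–14 s: ½(7 + -12)(5) = -12.5 cm
14–17 s: ½(-12 + -4)(3) = -24 cm
Net displacement = 14.5 cm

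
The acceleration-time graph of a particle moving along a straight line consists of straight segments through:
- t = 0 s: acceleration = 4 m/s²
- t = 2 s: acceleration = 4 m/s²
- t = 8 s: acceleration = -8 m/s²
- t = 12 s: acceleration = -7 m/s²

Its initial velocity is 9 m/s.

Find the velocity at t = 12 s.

Δv equals the area under the a-t graph; then v = v₀ + Δv.
0–2 s: 4 × 2 = 8 m/s
2–8 s: ½(4 + -8)(6) = -12 m/s
8–12 s: ½(-8 + -7)(4) = -30 m/s
Δv = -34 m/s, so v(12) = 9 + (-34) = -25 m/s.

-25 m/s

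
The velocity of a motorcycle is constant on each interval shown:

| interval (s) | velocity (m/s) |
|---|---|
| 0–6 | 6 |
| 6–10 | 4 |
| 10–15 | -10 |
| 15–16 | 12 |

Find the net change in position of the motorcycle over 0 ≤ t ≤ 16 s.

14 m

Net displacement equals the area under the velocity-time graph (areas below the axis count negative).
0–6 s: 6 × 6 = 36 m
6–10 s: 4 × 4 = 16 m
10–15 s: -10 × 5 = -50 m
15–16 s: 12 × 1 = 12 m
Net displacement = 14 m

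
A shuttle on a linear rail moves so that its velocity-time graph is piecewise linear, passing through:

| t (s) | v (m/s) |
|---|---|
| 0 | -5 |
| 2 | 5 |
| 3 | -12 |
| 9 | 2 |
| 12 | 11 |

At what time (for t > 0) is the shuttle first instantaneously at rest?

t = 1 s

v changes sign on 0–2 s (from -5 to 5); the graph is linear there, so v = 0 at t = 0 + (5)·(2 − 0)/(5 − -5) = 1 s.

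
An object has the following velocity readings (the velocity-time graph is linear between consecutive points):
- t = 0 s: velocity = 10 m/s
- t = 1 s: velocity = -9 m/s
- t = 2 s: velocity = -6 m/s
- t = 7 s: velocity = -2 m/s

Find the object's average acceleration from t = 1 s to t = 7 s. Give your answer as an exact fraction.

Average acceleration = Δv/Δt = (-2 − -9)/(7 − 1) = 7/6 m/s².

7/6 m/s²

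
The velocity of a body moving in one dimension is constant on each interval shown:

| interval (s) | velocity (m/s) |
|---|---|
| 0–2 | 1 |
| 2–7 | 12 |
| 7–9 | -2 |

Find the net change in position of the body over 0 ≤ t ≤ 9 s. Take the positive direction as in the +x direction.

58 m

Displacement is the signed area under the v-t curve.
0–2 s: 1 × 2 = 2 m
2–7 s: 12 × 5 = 60 m
7–9 s: -2 × 2 = -4 m
Net displacement = 58 m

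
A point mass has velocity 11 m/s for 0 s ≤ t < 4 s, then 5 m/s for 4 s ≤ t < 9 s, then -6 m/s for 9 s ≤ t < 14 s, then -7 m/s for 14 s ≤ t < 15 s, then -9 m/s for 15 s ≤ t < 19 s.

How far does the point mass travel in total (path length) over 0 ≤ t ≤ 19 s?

142 m

Total distance travelled is ∫|v| dt — sum the magnitudes of each area piece.
0–4 s: |11| × 4 = 44 m
4–9 s: |5| × 5 = 25 m
9–14 s: |-6| × 5 = 30 m
14–15 s: |-7| × 1 = 7 m
15–19 s: |-9| × 4 = 36 m
Total distance = 142 m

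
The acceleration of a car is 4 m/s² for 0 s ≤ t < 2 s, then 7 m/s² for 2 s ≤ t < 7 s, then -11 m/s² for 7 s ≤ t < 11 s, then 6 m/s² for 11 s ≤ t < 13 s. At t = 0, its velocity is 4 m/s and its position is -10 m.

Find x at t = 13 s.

271.5 m

On each constant-a segment, Δv = aΔt and Δx = v₀Δt + ½aΔt²; chain segment to segment.
0–2 s: v starts 4 m/s; Δx = 4·2 + ½·4·2² = 16 m; v ends 12 m/s.
2–7 s: v starts 12 m/s; Δx = 12·5 + ½·7·5² = 147.5 m; v ends 47 m/s.
7–11 s: v starts 47 m/s; Δx = 47·4 + ½·-11·4² = 100 m; v ends 3 m/s.
11–13 s: v starts 3 m/s; Δx = 3·2 + ½·6·2² = 18 m; v ends 15 m/s.
x(13) = -10 + Σ Δx = 271.5 m.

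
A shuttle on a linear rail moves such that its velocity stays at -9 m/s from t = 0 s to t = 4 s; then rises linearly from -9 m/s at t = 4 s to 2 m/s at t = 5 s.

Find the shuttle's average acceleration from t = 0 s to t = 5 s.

2.2 m/s²

Average acceleration = Δv/Δt = (2 − -9)/(5 − 0) = 2.2 m/s².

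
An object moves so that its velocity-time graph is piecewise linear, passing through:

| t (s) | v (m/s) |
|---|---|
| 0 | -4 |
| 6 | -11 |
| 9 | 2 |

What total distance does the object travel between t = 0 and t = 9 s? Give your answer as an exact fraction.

1545/26 m

Distance (not displacement) is the total path length: add the absolute areas under v-t.
0–6 s: |½(-4 + -11)(6)| = 45 m
6–9 s: v = 0 at t = 111/13 s; triangle areas 363/26 + 6/13 = 375/26 m
Total distance = 1545/26 m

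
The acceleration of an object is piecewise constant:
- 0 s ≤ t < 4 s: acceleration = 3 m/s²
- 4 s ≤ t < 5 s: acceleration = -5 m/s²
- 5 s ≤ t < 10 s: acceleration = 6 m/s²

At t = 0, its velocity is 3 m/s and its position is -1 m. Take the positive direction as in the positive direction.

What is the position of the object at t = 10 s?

On each constant-a segment, Δv = aΔt and Δx = v₀Δt + ½aΔt²; chain segment to segment.
0–4 s: v starts 3 m/s; Δx = 3·4 + ½·3·4² = 36 m; v ends 15 m/s.
4–5 s: v starts 15 m/s; Δx = 15·1 + ½·-5·1² = 12.5 m; v ends 10 m/s.
5–10 s: v starts 10 m/s; Δx = 10·5 + ½·6·5² = 125 m; v ends 40 m/s.
x(10) = -1 + Σ Δx = 172.5 m.

172.5 m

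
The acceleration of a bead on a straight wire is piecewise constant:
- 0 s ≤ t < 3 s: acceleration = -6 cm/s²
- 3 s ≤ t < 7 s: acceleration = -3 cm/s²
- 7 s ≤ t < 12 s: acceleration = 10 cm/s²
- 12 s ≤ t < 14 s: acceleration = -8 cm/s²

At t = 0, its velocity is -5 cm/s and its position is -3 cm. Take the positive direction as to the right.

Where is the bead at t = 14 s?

On each constant-a segment, Δv = aΔt and Δx = v₀Δt + ½aΔt²; chain segment to segment.
0–3 s: v starts -5 cm/s; Δx = -5·3 + ½·-6·3² = -42 cm; v ends -23 cm/s.
3–7 s: v starts -23 cm/s; Δx = -23·4 + ½·-3·4² = -116 cm; v ends -35 cm/s.
7–12 s: v starts -35 cm/s; Δx = -35·5 + ½·10·5² = -50 cm; v ends 15 cm/s.
12–14 s: v starts 15 cm/s; Δx = 15·2 + ½·-8·2² = 14 cm; v ends -1 cm/s.
x(14) = -3 + Σ Δx = -197 cm.

-197 cm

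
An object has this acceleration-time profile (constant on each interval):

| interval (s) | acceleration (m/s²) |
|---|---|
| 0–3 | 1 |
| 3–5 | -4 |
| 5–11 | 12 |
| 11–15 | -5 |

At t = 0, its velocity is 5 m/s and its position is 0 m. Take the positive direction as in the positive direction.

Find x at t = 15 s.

On each constant-a segment, Δv = aΔt and Δx = v₀Δt + ½aΔt²; chain segment to segment.
0–3 s: v starts 5 m/s; Δx = 5·3 + ½·1·3² = 19.5 m; v ends 8 m/s.
3–5 s: v starts 8 m/s; Δx = 8·2 + ½·-4·2² = 8 m; v ends 0 m/s.
5–11 s: v starts 0 m/s; Δx = 0·6 + ½·12·6² = 216 m; v ends 72 m/s.
11–15 s: v starts 72 m/s; Δx = 72·4 + ½·-5·4² = 248 m; v ends 52 m/s.
x(15) = 0 + Σ Δx = 491.5 m.

491.5 m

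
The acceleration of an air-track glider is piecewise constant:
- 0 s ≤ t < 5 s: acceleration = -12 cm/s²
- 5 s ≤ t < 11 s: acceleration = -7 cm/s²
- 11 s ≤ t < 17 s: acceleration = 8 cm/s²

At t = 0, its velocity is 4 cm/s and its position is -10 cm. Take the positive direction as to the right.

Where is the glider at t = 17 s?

On each constant-a segment, Δv = aΔt and Δx = v₀Δt + ½aΔt²; chain segment to segment.
0–5 s: v starts 4 cm/s; Δx = 4·5 + ½·-12·5² = -130 cm; v ends -56 cm/s.
5–11 s: v starts -56 cm/s; Δx = -56·6 + ½·-7·6² = -462 cm; v ends -98 cm/s.
11–17 s: v starts -98 cm/s; Δx = -98·6 + ½·8·6² = -444 cm; v ends -50 cm/s.
x(17) = -10 + Σ Δx = -1046 cm.

-1046 cm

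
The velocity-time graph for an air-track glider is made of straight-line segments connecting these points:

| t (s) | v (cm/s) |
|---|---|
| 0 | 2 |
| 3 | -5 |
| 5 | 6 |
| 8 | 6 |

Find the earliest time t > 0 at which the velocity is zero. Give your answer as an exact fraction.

t = 6/7 s

v changes sign on 0–3 s (from 2 to -5); the graph is linear there, so v = 0 at t = 0 + (-2)·(3 − 0)/(-5 − 2) = 6/7 s.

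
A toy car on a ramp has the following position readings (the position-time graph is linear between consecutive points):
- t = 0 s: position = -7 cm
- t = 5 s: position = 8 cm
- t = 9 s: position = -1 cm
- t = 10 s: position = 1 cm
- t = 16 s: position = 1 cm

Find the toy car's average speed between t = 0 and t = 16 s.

Average speed = (total path length)/(elapsed time); on a piecewise-linear x-t graph the path length is Σ|Δx|.
0–5 s: |Δx| = |8 − -7| = 15 cm
5–9 s: |Δx| = |-1 − 8| = 9 cm
9–10 s: |Δx| = |1 − -1| = 2 cm
10–16 s: |Δx| = |1 − 1| = 0 cm
Total path = 26 cm; average speed = 26/16 = 1.625 cm/s.

1.625 cm/s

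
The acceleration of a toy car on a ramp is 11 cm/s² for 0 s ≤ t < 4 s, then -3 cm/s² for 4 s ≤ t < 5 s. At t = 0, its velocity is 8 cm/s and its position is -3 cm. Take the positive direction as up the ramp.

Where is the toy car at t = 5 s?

On each constant-a segment, Δv = aΔt and Δx = v₀Δt + ½aΔt²; chain segment to segment.
0–4 s: v starts 8 cm/s; Δx = 8·4 + ½·11·4² = 120 cm; v ends 52 cm/s.
4–5 s: v starts 52 cm/s; Δx = 52·1 + ½·-3·1² = 50.5 cm; v ends 49 cm/s.
x(5) = -3 + Σ Δx = 167.5 cm.

167.5 cm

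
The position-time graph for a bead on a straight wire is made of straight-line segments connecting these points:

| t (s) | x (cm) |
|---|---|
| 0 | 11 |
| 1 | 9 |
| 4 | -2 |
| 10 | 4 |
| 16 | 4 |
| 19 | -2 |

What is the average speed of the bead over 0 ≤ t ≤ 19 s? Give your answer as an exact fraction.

Average speed = (total path length)/(elapsed time); on a piecewise-linear x-t graph the path length is Σ|Δx|.
0–1 s: |Δx| = |9 − 11| = 2 cm
1–4 s: |Δx| = |-2 − 9| = 11 cm
4–10 s: |Δx| = |4 − -2| = 6 cm
10–16 s: |Δx| = |4 − 4| = 0 cm
16–19 s: |Δx| = |-2 − 4| = 6 cm
Total path = 25 cm; average speed = 25/19 = 25/19 cm/s.

25/19 cm/s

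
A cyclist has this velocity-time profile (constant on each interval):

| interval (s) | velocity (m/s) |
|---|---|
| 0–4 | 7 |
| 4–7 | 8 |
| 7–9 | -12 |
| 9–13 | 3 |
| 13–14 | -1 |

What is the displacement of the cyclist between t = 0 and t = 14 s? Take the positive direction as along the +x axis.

Displacement is the signed area under the v-t curve.
0–4 s: 7 × 4 = 28 m
4–7 s: 8 × 3 = 24 m
7–9 s: -12 × 2 = -24 m
9–13 s: 3 × 4 = 12 m
13–14 s: -1 × 1 = -1 m
Net displacement = 39 m

39 m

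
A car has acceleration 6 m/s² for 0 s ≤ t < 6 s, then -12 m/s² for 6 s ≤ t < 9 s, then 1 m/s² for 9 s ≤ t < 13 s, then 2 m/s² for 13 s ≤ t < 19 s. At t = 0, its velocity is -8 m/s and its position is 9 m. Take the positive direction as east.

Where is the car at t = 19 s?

On each constant-a segment, Δv = aΔt and Δx = v₀Δt + ½aΔt²; chain segment to segment.
0–6 s: v starts -8 m/s; Δx = -8·6 + ½·6·6² = 60 m; v ends 28 m/s.
6–9 s: v starts 28 m/s; Δx = 28·3 + ½·-12·3² = 30 m; v ends -8 m/s.
9–13 s: v starts -8 m/s; Δx = -8·4 + ½·1·4² = -24 m; v ends -4 m/s.
13–19 s: v starts -4 m/s; Δx = -4·6 + ½·2·6² = 12 m; v ends 8 m/s.
x(19) = 9 + Σ Δx = 87 m.

87 m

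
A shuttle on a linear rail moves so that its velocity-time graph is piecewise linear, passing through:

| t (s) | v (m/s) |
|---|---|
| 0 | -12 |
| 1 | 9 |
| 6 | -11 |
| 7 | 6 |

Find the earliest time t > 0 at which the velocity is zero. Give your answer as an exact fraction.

v changes sign on 0–1 s (from -12 to 9); the graph is linear there, so v = 0 at t = 0 + (12)·(1 − 0)/(9 − -12) = 4/7 s.

t = 4/7 s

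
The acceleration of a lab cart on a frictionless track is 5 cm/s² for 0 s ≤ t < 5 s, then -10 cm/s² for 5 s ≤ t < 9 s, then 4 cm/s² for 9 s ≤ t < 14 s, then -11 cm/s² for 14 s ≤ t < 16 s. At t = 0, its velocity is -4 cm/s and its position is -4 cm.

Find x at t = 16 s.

-22.5 cm

On each constant-a segment, Δv = aΔt and Δx = v₀Δt + ½aΔt²; chain segment to segment.
0–5 s: v starts -4 cm/s; Δx = -4·5 + ½·5·5² = 42.5 cm; v ends 21 cm/s.
5–9 s: v starts 21 cm/s; Δx = 21·4 + ½·-10·4² = 4 cm; v ends -19 cm/s.
9–14 s: v starts -19 cm/s; Δx = -19·5 + ½·4·5² = -45 cm; v ends 1 cm/s.
14–16 s: v starts 1 cm/s; Δx = 1·2 + ½·-11·2² = -20 cm; v ends -21 cm/s.
x(16) = -4 + Σ Δx = -22.5 cm.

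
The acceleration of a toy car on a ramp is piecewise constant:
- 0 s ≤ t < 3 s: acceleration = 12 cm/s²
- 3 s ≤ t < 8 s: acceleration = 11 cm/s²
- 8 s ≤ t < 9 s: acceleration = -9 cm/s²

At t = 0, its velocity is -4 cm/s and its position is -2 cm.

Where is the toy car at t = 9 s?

On each constant-a segment, Δv = aΔt and Δx = v₀Δt + ½aΔt²; chain segment to segment.
0–3 s: v starts -4 cm/s; Δx = -4·3 + ½·12·3² = 42 cm; v ends 32 cm/s.
3–8 s: v starts 32 cm/s; Δx = 32·5 + ½·11·5² = 297.5 cm; v ends 87 cm/s.
8–9 s: v starts 87 cm/s; Δx = 87·1 + ½·-9·1² = 82.5 cm; v ends 78 cm/s.
x(9) = -2 + Σ Δx = 420 cm.

420 cm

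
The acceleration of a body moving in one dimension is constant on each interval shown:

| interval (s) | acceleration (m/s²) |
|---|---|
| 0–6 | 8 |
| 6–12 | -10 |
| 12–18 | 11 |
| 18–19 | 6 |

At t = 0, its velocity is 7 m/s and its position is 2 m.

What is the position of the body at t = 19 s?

570 m

On each constant-a segment, Δv = aΔt and Δx = v₀Δt + ½aΔt²; chain segment to segment.
0–6 s: v starts 7 m/s; Δx = 7·6 + ½·8·6² = 186 m; v ends 55 m/s.
6–12 s: v starts 55 m/s; Δx = 55·6 + ½·-10·6² = 150 m; v ends -5 m/s.
12–18 s: v starts -5 m/s; Δx = -5·6 + ½·11·6² = 168 m; v ends 61 m/s.
18–19 s: v starts 61 m/s; Δx = 61·1 + ½·6·1² = 64 m; v ends 67 m/s.
x(19) = 2 + Σ Δx = 570 m.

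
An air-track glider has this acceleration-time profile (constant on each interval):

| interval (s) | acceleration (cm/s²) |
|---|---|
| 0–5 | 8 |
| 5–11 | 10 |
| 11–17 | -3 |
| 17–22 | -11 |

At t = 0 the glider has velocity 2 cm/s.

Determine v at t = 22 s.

Δv equals the area under the a-t graph; then v = v₀ + Δv.
0–5 s: 8 × 5 = 40 cm/s
5–11 s: 10 × 6 = 60 cm/s
11–17 s: -3 × 6 = -18 cm/s
17–22 s: -11 × 5 = -55 cm/s
Δv = 27 cm/s, so v(22) = 2 + (27) = 29 cm/s.

29 cm/s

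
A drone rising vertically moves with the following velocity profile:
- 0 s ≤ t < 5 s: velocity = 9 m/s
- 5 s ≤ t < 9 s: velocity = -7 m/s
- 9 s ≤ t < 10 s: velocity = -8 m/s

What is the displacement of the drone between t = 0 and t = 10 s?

Net displacement equals the area under the velocity-time graph (areas below the axis count negative).
0–5 s: 9 × 5 = 45 m
5–9 s: -7 × 4 = -28 m
9–10 s: -8 × 1 = -8 m
Net displacement = 9 m

9 m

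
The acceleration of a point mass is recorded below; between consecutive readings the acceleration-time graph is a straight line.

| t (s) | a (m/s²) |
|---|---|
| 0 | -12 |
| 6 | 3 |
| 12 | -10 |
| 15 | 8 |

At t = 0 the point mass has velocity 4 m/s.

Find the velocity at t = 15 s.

-47 m/s

Δv equals the area under the a-t graph; then v = v₀ + Δv.
0–6 s: ½(-12 + 3)(6) = -27 m/s
6–12 s: ½(3 + -10)(6) = -21 m/s
12–15 s: ½(-10 + 8)(3) = -3 m/s
Δv = -51 m/s, so v(15) = 4 + (-51) = -47 m/s.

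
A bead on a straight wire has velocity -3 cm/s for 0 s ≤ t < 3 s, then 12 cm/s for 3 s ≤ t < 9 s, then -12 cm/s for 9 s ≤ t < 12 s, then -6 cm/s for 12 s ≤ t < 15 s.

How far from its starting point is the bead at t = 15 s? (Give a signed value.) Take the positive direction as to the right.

Net displacement equals the area under the velocity-time graph (areas below the axis count negative).
0–3 s: -3 × 3 = -9 cm
3–9 s: 12 × 6 = 72 cm
9–12 s: -12 × 3 = -36 cm
12–15 s: -6 × 3 = -18 cm
Net displacement = 9 cm

9 cm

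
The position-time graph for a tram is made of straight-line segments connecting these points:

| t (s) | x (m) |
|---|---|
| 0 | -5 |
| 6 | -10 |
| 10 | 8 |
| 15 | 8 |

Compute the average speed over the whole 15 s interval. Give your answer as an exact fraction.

Average speed = (total path length)/(elapsed time); on a piecewise-linear x-t graph the path length is Σ|Δx|.
0–6 s: |Δx| = |-10 − -5| = 5 m
6–10 s: |Δx| = |8 − -10| = 18 m
10–15 s: |Δx| = |8 − 8| = 0 m
Total path = 23 m; average speed = 23/15 = 23/15 m/s.

23/15 m/s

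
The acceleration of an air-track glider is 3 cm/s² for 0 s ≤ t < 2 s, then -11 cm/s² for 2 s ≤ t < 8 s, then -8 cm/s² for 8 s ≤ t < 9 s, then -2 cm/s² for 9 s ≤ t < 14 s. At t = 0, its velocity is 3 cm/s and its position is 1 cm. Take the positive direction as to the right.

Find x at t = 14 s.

-542 cm

On each constant-a segment, Δv = aΔt and Δx = v₀Δt + ½aΔt²; chain segment to segment.
0–2 s: v starts 3 cm/s; Δx = 3·2 + ½·3·2² = 12 cm; v ends 9 cm/s.
2–8 s: v starts 9 cm/s; Δx = 9·6 + ½·-11·6² = -144 cm; v ends -57 cm/s.
8–9 s: v starts -57 cm/s; Δx = -57·1 + ½·-8·1² = -61 cm; v ends -65 cm/s.
9–14 s: v starts -65 cm/s; Δx = -65·5 + ½·-2·5² = -350 cm; v ends -75 cm/s.
x(14) = 1 + Σ Δx = -542 cm.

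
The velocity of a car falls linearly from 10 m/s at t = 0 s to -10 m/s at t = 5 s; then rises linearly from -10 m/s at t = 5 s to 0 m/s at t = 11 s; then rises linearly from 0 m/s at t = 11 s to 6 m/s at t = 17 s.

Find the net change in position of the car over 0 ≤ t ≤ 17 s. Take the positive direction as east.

Displacement is the signed area under the v-t curve.
0–5 s: ½(10 + -10)(5) = 0 m
5–11 s: ½(-10 + 0)(6) = -30 m
11–17 s: ½(0 + 6)(6) = 18 m
Net displacement = -12 m

-12 m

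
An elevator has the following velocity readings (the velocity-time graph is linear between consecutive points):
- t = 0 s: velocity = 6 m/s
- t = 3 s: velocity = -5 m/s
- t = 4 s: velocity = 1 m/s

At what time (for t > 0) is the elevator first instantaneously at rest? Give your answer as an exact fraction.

t = 18/11 s

v changes sign on 0–3 s (from 6 to -5); the graph is linear there, so v = 0 at t = 0 + (-6)·(3 − 0)/(-5 − 6) = 18/11 s.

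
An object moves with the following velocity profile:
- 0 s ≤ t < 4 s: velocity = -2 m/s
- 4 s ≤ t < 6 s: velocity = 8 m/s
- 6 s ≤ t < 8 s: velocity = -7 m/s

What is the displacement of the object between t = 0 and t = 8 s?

Net displacement equals the area under the velocity-time graph (areas below the axis count negative).
0–4 s: -2 × 4 = -8 m
4–6 s: 8 × 2 = 16 m
6–8 s: -7 × 2 = -14 m
Net displacement = -6 m

-6 m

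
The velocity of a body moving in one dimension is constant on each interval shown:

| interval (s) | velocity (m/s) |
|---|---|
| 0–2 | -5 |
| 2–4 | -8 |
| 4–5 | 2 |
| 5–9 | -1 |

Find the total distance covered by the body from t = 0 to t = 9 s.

Distance (not displacement) is the total path length: add the absolute areas under v-t.
0–2 s: |-5| × 2 = 10 m
2–4 s: |-8| × 2 = 16 m
4–5 s: |2| × 1 = 2 m
5–9 s: |-1| × 4 = 4 m
Total distance = 32 m

32 m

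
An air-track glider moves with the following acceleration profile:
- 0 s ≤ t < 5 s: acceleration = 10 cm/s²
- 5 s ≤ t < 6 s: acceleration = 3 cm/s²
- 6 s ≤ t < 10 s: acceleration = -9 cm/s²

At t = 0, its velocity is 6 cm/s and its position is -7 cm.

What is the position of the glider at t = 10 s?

On each constant-a segment, Δv = aΔt and Δx = v₀Δt + ½aΔt²; chain segment to segment.
0–5 s: v starts 6 cm/s; Δx = 6·5 + ½·10·5² = 155 cm; v ends 56 cm/s.
5–6 s: v starts 56 cm/s; Δx = 56·1 + ½·3·1² = 57.5 cm; v ends 59 cm/s.
6–10 s: v starts 59 cm/s; Δx = 59·4 + ½·-9·4² = 164 cm; v ends 23 cm/s.
x(10) = -7 + Σ Δx = 369.5 cm.

369.5 cm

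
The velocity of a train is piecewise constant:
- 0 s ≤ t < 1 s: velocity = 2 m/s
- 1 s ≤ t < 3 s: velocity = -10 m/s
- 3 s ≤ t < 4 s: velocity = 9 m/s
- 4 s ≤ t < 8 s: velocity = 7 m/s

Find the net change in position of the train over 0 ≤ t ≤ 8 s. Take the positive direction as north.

Net displacement equals the area under the velocity-time graph (areas below the axis count negative).
0–1 s: 2 × 1 = 2 m
1–3 s: -10 × 2 = -20 m
3–4 s: 9 × 1 = 9 m
4–8 s: 7 × 4 = 28 m
Net displacement = 19 m

19 m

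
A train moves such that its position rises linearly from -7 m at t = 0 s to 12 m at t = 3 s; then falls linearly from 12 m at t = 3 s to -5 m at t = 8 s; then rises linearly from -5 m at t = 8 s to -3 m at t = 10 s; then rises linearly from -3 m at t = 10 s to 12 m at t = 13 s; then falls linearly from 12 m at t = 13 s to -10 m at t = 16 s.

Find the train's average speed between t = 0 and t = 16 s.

4.6875 m/s

Average speed = (total path length)/(elapsed time); on a piecewise-linear x-t graph the path length is Σ|Δx|.
0–3 s: |Δx| = |12 − -7| = 19 m
3–8 s: |Δx| = |-5 − 12| = 17 m
8–10 s: |Δx| = |-3 − -5| = 2 m
10–13 s: |Δx| = |12 − -3| = 15 m
13–16 s: |Δx| = |-10 − 12| = 22 m
Total path = 75 m; average speed = 75/16 = 4.6875 m/s.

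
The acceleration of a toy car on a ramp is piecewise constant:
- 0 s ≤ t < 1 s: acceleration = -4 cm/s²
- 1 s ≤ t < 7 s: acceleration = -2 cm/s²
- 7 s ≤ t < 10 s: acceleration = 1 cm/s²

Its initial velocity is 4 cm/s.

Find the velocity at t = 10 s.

Δv equals the area under the a-t graph; then v = v₀ + Δv.
0–1 s: -4 × 1 = -4 cm/s
1–7 s: -2 × 6 = -12 cm/s
7–10 s: 1 × 3 = 3 cm/s
Δv = -13 cm/s, so v(10) = 4 + (-13) = -9 cm/s.

-9 cm/s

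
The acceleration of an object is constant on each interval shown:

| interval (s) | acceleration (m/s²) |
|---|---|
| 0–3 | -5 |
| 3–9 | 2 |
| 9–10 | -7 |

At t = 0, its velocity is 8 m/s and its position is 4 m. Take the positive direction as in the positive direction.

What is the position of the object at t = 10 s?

On each constant-a segment, Δv = aΔt and Δx = v₀Δt + ½aΔt²; chain segment to segment.
0–3 s: v starts 8 m/s; Δx = 8·3 + ½·-5·3² = 1.5 m; v ends -7 m/s.
3–9 s: v starts -7 m/s; Δx = -7·6 + ½·2·6² = -6 m; v ends 5 m/s.
9–10 s: v starts 5 m/s; Δx = 5·1 + ½·-7·1² = 1.5 m; v ends -2 m/s.
x(10) = 4 + Σ Δx = 1 m.

1 m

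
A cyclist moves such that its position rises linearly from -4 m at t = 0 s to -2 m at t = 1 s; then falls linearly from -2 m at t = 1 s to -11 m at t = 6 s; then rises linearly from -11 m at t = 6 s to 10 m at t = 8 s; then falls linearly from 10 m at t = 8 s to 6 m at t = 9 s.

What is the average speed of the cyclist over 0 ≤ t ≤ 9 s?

Average speed = (total path length)/(elapsed time); on a piecewise-linear x-t graph the path length is Σ|Δx|.
0–1 s: |Δx| = |-2 − -4| = 2 m
1–6 s: |Δx| = |-11 − -2| = 9 m
6–8 s: |Δx| = |10 − -11| = 21 m
8–9 s: |Δx| = |6 − 10| = 4 m
Total path = 36 m; average speed = 36/9 = 4 m/s.

4 m/s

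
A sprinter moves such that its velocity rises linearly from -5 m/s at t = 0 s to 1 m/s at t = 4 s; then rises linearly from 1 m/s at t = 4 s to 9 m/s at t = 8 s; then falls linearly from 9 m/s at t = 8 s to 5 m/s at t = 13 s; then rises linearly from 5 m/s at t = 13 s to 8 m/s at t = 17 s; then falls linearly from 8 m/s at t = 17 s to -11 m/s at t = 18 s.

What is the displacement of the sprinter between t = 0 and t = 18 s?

Displacement is the signed area under the v-t curve.
0–4 s: ½(-5 + 1)(4) = -8 m
4–8 s: ½(1 + 9)(4) = 20 m
8–13 s: ½(9 + 5)(5) = 35 m
13–17 s: ½(5 + 8)(4) = 26 m
17–18 s: ½(8 + -11)(1) = -1.5 m
Net displacement = 71.5 m

71.5 m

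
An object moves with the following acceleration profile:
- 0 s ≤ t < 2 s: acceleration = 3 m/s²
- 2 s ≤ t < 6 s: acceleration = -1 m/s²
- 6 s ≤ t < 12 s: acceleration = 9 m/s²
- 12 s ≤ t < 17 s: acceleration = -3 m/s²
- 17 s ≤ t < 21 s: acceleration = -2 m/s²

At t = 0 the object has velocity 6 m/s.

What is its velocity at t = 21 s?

39 m/s

Δv equals the area under the a-t graph; then v = v₀ + Δv.
0–2 s: 3 × 2 = 6 m/s
2–6 s: -1 × 4 = -4 m/s
6–12 s: 9 × 6 = 54 m/s
12–17 s: -3 × 5 = -15 m/s
17–21 s: -2 × 4 = -8 m/s
Δv = 33 m/s, so v(21) = 6 + (33) = 39 m/s.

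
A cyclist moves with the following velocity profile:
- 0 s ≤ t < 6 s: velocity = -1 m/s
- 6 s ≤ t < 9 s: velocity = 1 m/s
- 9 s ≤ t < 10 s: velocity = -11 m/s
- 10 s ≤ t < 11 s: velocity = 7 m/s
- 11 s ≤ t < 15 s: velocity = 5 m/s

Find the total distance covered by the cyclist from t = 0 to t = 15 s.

47 m

Distance (not displacement) is the total path length: add the absolute areas under v-t.
0–6 s: |-1| × 6 = 6 m
6–9 s: |1| × 3 = 3 m
9–10 s: |-11| × 1 = 11 m
10–11 s: |7| × 1 = 7 m
11–15 s: |5| × 4 = 20 m
Total distance = 47 m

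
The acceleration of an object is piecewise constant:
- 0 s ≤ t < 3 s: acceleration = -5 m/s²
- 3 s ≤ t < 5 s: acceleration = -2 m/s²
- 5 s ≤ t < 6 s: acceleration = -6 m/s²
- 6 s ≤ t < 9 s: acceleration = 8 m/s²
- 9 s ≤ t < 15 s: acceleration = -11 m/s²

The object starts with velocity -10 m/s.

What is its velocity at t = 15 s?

-77 m/s

Δv equals the area under the a-t graph; then v = v₀ + Δv.
0–3 s: -5 × 3 = -15 m/s
3–5 s: -2 × 2 = -4 m/s
5–6 s: -6 × 1 = -6 m/s
6–9 s: 8 × 3 = 24 m/s
9–15 s: -11 × 6 = -66 m/s
Δv = -67 m/s, so v(15) = -10 + (-67) = -77 m/s.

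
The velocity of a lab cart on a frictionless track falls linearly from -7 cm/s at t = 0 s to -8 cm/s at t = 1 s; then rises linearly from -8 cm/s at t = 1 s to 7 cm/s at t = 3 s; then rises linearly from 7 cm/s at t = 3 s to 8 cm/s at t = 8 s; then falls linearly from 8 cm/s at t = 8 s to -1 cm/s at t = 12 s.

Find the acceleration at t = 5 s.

Acceleration is the slope of the v-t graph on 3–8 s: (8 − 7)/(8 − 3) = 0.2 cm/s².

0.2 cm/s²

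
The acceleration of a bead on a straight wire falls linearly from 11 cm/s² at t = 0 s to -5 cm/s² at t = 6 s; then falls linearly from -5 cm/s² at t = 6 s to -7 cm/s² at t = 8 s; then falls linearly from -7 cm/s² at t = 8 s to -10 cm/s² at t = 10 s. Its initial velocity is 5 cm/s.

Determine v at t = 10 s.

Δv equals the area under the a-t graph; then v = v₀ + Δv.
0–6 s: ½(11 + -5)(6) = 18 cm/s
6–8 s: ½(-5 + -7)(2) = -12 cm/s
8–10 s: ½(-7 + -10)(2) = -17 cm/s
Δv = -11 cm/s, so v(10) = 5 + (-11) = -6 cm/s.

-6 cm/s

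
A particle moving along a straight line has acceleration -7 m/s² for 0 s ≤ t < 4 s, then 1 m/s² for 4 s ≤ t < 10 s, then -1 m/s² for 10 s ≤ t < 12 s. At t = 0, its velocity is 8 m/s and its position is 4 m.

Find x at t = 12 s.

On each constant-a segment, Δv = aΔt and Δx = v₀Δt + ½aΔt²; chain segment to segment.
0–4 s: v starts 8 m/s; Δx = 8·4 + ½·-7·4² = -24 m; v ends -20 m/s.
4–10 s: v starts -20 m/s; Δx = -20·6 + ½·1·6² = -102 m; v ends -14 m/s.
10–12 s: v starts -14 m/s; Δx = -14·2 + ½·-1·2² = -30 m; v ends -16 m/s.
x(12) = 4 + Σ Δx = -152 m.

-152 m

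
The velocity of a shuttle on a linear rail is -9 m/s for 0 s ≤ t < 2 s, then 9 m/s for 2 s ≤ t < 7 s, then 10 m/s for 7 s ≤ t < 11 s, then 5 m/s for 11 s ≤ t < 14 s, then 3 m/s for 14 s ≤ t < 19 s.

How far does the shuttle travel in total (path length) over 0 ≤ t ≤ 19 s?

Total distance travelled is ∫|v| dt — sum the magnitudes of each area piece.
0–2 s: |-9| × 2 = 18 m
2–7 s: |9| × 5 = 45 m
7–11 s: |10| × 4 = 40 m
11–14 s: |5| × 3 = 15 m
14–19 s: |3| × 5 = 15 m
Total distance = 133 m

133 m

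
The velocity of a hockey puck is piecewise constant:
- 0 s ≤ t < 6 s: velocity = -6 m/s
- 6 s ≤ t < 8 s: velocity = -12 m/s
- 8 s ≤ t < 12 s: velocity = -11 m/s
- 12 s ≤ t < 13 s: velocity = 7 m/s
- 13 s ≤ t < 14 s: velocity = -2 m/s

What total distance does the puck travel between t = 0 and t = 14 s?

113 m

Total distance travelled is ∫|v| dt — sum the magnitudes of each area piece.
0–6 s: |-6| × 6 = 36 m
6–8 s: |-12| × 2 = 24 m
8–12 s: |-11| × 4 = 44 m
12–13 s: |7| × 1 = 7 m
13–14 s: |-2| × 1 = 2 m
Total distance = 113 m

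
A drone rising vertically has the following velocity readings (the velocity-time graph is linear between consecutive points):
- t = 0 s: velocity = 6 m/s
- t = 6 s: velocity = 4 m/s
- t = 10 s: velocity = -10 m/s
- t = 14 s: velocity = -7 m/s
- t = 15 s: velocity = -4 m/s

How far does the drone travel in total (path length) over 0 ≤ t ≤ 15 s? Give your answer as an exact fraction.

Distance (not displacement) is the total path length: add the absolute areas under v-t.
0–6 s: |½(6 + 4)(6)| = 30 m
6–10 s: v = 0 at t = 50/7 s; triangle areas 16/7 + 100/7 = 116/7 m
10–14 s: |½(-10 + -7)(4)| = 34 m
14–15 s: |½(-7 + -4)(1)| = 5.5 m
Total distance = 1205/14 m

1205/14 m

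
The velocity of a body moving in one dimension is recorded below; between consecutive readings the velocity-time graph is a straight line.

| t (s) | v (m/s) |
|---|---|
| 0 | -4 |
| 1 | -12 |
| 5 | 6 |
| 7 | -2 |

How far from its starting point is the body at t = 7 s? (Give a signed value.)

-16 m

Net displacement equals the area under the velocity-time graph (areas below the axis count negative).
0–1 s: ½(-4 + -12)(1) = -8 m
1–5 s: ½(-12 + 6)(4) = -12 m
5–7 s: ½(6 + -2)(2) = 4 m
Net displacement = -16 m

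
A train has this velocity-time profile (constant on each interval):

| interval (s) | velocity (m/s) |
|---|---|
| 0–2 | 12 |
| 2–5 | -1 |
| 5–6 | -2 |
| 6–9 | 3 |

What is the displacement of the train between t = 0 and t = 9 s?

28 m

Displacement is the signed area under the v-t curve.
0–2 s: 12 × 2 = 24 m
2–5 s: -1 × 3 = -3 m
5–6 s: -2 × 1 = -2 m
6–9 s: 3 × 3 = 9 m
Net displacement = 28 m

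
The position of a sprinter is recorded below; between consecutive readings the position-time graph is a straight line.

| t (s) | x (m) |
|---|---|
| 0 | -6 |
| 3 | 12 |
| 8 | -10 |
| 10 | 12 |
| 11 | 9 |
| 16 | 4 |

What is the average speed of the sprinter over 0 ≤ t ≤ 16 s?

Average speed = (total path length)/(elapsed time); on a piecewise-linear x-t graph the path length is Σ|Δx|.
0–3 s: |Δx| = |12 − -6| = 18 m
3–8 s: |Δx| = |-10 − 12| = 22 m
8–10 s: |Δx| = |12 − -10| = 22 m
10–11 s: |Δx| = |9 − 12| = 3 m
11–16 s: |Δx| = |4 − 9| = 5 m
Total path = 70 m; average speed = 70/16 = 4.375 m/s.

4.375 m/s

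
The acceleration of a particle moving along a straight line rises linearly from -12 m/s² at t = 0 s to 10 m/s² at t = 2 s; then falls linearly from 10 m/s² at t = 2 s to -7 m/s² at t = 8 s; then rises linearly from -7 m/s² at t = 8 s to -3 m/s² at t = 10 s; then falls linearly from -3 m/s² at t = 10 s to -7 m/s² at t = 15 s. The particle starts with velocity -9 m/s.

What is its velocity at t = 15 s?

-37 m/s

Δv equals the area under the a-t graph; then v = v₀ + Δv.
0–2 s: ½(-12 + 10)(2) = -2 m/s
2–8 s: ½(10 + -7)(6) = 9 m/s
8–10 s: ½(-7 + -3)(2) = -10 m/s
10–15 s: ½(-3 + -7)(5) = -25 m/s
Δv = -28 m/s, so v(15) = -9 + (-28) = -37 m/s.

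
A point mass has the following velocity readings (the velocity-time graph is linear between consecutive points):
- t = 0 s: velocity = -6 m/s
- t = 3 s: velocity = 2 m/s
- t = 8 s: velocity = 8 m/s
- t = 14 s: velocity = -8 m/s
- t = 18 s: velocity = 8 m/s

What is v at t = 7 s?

On 3–8 s the graph is linear from 2 to 8 m/s: v(7) = 2 + (8 − 2)·(7 − 3)/(8 − 3) = 6.8 m/s.

6.8 m/s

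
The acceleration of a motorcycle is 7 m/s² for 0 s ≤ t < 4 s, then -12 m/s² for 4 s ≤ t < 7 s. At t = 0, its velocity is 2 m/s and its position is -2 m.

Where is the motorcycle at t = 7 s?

98 m

On each constant-a segment, Δv = aΔt and Δx = v₀Δt + ½aΔt²; chain segment to segment.
0–4 s: v starts 2 m/s; Δx = 2·4 + ½·7·4² = 64 m; v ends 30 m/s.
4–7 s: v starts 30 m/s; Δx = 30·3 + ½·-12·3² = 36 m; v ends -6 m/s.
x(7) = -2 + Σ Δx = 98 m.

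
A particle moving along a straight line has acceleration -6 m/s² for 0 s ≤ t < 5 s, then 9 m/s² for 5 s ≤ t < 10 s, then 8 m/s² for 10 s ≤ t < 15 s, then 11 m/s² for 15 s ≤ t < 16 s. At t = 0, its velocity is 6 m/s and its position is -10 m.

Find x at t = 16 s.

On each constant-a segment, Δv = aΔt and Δx = v₀Δt + ½aΔt²; chain segment to segment.
0–5 s: v starts 6 m/s; Δx = 6·5 + ½·-6·5² = -45 m; v ends -24 m/s.
5–10 s: v starts -24 m/s; Δx = -24·5 + ½·9·5² = -7.5 m; v ends 21 m/s.
10–15 s: v starts 21 m/s; Δx = 21·5 + ½·8·5² = 205 m; v ends 61 m/s.
15–16 s: v starts 61 m/s; Δx = 61·1 + ½·11·1² = 66.5 m; v ends 72 m/s.
x(16) = -10 + Σ Δx = 209 m.

209 m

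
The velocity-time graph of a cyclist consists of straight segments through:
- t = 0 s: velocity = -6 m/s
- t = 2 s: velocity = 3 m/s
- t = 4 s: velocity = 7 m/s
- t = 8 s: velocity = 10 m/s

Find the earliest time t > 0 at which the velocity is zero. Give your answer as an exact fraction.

t = 4/3 s

v changes sign on 0–2 s (from -6 to 3); the graph is linear there, so v = 0 at t = 0 + (6)·(2 − 0)/(3 − -6) = 4/3 s.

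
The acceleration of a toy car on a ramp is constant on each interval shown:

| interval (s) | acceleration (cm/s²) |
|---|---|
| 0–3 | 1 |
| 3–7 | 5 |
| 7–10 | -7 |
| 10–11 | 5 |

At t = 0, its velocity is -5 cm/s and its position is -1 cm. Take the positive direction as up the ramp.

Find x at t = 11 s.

On each constant-a segment, Δv = aΔt and Δx = v₀Δt + ½aΔt²; chain segment to segment.
0–3 s: v starts -5 cm/s; Δx = -5·3 + ½·1·3² = -10.5 cm; v ends -2 cm/s.
3–7 s: v starts -2 cm/s; Δx = -2·4 + ½·5·4² = 32 cm; v ends 18 cm/s.
7–10 s: v starts 18 cm/s; Δx = 18·3 + ½·-7·3² = 22.5 cm; v ends -3 cm/s.
10–11 s: v starts -3 cm/s; Δx = -3·1 + ½·5·1² = -0.5 cm; v ends 2 cm/s.
x(11) = -1 + Σ Δx = 42.5 cm.

42.5 cm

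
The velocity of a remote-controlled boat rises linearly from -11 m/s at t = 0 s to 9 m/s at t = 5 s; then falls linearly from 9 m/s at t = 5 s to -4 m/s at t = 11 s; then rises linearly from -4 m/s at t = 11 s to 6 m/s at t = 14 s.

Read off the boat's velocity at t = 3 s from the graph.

1 m/s

On 0–5 s the graph is linear from -11 to 9 m/s: v(3) = -11 + (9 − -11)·(3 − 0)/(5 − 0) = 1 m/s.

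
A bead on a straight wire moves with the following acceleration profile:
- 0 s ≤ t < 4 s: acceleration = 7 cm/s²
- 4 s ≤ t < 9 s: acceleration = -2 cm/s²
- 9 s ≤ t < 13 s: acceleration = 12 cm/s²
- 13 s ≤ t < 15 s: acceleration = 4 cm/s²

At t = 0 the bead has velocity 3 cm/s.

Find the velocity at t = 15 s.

77 cm/s

Δv equals the area under the a-t graph; then v = v₀ + Δv.
0–4 s: 7 × 4 = 28 cm/s
4–9 s: -2 × 5 = -10 cm/s
9–13 s: 12 × 4 = 48 cm/s
13–15 s: 4 × 2 = 8 cm/s
Δv = 74 cm/s, so v(15) = 3 + (74) = 77 cm/s.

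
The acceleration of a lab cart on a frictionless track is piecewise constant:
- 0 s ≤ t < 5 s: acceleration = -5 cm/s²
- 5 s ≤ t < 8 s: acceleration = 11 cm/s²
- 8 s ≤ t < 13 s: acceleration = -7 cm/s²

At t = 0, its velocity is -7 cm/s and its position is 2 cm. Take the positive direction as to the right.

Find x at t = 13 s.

On each constant-a segment, Δv = aΔt and Δx = v₀Δt + ½aΔt²; chain segment to segment.
0–5 s: v starts -7 cm/s; Δx = -7·5 + ½·-5·5² = -97.5 cm; v ends -32 cm/s.
5–8 s: v starts -32 cm/s; Δx = -32·3 + ½·11·3² = -46.5 cm; v ends 1 cm/s.
8–13 s: v starts 1 cm/s; Δx = 1·5 + ½·-7·5² = -82.5 cm; v ends -34 cm/s.
x(13) = 2 + Σ Δx = -224.5 cm.

-224.5 cm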